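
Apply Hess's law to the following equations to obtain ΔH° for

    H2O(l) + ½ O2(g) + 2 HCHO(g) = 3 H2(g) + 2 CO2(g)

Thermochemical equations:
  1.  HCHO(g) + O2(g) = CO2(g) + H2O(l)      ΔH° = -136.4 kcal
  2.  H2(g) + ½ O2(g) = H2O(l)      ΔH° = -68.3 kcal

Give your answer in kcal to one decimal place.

ΔH° = -67.9 kcal

eq. 1 × 2 (scale by 2 for the 2 HCHO(g)): (2)·(-136.4) = -272.8 kcal
eq. 2 reversed and × 3 (H2(g) must end up as a product; ×3 to match 3 H2(g) in the target): (-3)·(-68.3) = +204.9 kcal
Since enthalpy is a state function, ΔH° = (-272.8) + (+204.9) = -67.9 kcal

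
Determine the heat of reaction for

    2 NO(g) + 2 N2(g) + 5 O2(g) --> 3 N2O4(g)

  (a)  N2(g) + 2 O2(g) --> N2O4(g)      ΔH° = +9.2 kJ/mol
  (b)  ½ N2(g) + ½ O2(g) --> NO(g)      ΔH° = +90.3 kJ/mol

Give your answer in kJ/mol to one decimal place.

ΔH° = -153.0 kJ/mol

(a) × 3 (×3 to match 3 N2O4(g) in the target): (3)·(+9.2) = +27.6 kJ/mol
(b) reversed and × 2 (NO(g) must end up as a reactant; ×2 to match 2 NO(g) in the target): (-2)·(+90.3) = -180.6 kJ/mol
ΔH° = (+27.6) + (-180.6) = -153.0 kJ/mol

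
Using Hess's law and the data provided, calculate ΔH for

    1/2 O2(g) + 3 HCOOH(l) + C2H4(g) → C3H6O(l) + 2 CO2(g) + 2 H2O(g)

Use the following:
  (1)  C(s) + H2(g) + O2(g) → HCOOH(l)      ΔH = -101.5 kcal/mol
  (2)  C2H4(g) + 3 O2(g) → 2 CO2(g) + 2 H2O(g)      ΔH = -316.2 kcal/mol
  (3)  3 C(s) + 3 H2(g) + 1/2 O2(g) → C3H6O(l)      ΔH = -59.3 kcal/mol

(1) reversed and × 3: (-3)·(-101.5) = +304.5 kcal/mol
(2) as written: -316.2 kcal/mol
(3) as written: -59.3 kcal/mol
ΔH = (-3)·(-101.5) + (1)·(-316.2) + (1)·(-59.3) = -71.0 kcal/mol

ΔH = -71.0 kcal/mol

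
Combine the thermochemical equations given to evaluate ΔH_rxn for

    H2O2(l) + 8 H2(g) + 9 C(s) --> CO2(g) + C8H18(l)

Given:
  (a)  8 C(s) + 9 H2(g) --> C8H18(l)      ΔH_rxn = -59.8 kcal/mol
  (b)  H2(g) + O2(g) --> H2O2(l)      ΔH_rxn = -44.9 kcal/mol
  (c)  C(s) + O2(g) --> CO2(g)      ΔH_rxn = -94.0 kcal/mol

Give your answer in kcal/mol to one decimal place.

ΔH_rxn = -108.9 kcal/mol

(a) as written (C8H18(l) already on the product side): -59.8 kcal/mol
(b) reversed (reverse to put H2O2(l) on the reactant side): +44.9 kcal/mol
(c) as written (CO2(g) already on the product side): -94.0 kcal/mol
Summing the manipulated equations, ΔH_rxn = (1)·(-59.8) + (-1)·(-44.9) + (1)·(-94.0) = -108.9 kcal/mol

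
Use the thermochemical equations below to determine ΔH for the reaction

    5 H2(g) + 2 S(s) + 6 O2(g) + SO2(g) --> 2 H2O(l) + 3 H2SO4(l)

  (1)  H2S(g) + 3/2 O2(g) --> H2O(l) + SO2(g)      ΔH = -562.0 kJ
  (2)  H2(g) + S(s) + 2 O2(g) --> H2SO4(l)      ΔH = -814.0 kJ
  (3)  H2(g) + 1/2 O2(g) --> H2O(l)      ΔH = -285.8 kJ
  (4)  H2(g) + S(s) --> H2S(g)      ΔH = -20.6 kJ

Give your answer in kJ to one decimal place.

ΔH = -2716.8 kJ

(1) reversed: +562.0 kJ
(2) × 3: (3)·(-814.0) = -2442.0 kJ
(3) × 3: (3)·(-285.8) = -857.4 kJ
(4) reversed: +20.6 kJ
Combining the equations, ΔH = (-1)·(-562.0) + (3)·(-814.0) + (3)·(-285.8) + (-1)·(-20.6) = -2716.8 kJ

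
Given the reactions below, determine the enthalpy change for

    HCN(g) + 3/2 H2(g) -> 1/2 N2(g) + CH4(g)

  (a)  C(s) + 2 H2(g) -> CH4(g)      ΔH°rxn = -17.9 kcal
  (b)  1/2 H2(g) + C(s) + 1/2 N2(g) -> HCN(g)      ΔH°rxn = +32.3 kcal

ΔH°rxn = -50.2 kcal

(a) as written (CH4(g) already on the product side): -17.9 kcal
(b) reversed (reverse to put HCN(g) on the reactant side): -32.3 kcal
Combining the equations, ΔH°rxn = (-17.9) + (-32.3) = -50.2 kcal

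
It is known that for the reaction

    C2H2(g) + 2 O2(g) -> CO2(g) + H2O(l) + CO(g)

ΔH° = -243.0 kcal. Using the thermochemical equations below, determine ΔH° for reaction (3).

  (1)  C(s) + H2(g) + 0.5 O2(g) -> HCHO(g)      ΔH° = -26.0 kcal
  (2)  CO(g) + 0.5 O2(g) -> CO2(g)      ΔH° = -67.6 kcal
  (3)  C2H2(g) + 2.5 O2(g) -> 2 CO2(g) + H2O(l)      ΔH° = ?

ΔH° = -310.6 kcal

(1): not needed.
(2) reversed: +67.6 kcal
(3) as written: contributes x
-243.0 = (+67.6) + x
x = (-243.0 − (+67.6)) / (1) = -310.6 kcal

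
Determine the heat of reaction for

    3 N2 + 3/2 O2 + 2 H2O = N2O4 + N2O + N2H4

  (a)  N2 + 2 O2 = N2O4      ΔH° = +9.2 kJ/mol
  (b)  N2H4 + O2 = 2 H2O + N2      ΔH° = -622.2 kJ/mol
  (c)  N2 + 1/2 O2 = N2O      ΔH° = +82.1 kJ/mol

ΔH° = 713.5 kJ/mol

(a) as written (N2O4 already on the product side): +9.2 kJ/mol
(b) reversed (N2H4 must end up as a product): +622.2 kJ/mol
(c) as written (N2O already on the product side): +82.1 kJ/mol
Summing the manipulated equations, ΔH° = (1)·(+9.2) + (-1)·(-622.2) + (1)·(+82.1) = 713.5 kJ/mol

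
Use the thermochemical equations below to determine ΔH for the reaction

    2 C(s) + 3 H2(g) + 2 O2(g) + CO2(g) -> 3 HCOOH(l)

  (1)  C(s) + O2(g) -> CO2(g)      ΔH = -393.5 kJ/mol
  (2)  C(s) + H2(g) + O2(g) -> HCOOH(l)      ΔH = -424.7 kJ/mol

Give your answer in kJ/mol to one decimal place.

(1) reversed (CO2(g) must end up as a reactant): +393.5 kJ/mol
(2) × 3 (scale by 3 for the 3 HCOOH(l)): (3)·(-424.7) = -1274.1 kJ/mol
Combining the equations, ΔH = (-1)·(-393.5) + (3)·(-424.7) = -880.6 kJ/mol

ΔH = -880.6 kJ/mol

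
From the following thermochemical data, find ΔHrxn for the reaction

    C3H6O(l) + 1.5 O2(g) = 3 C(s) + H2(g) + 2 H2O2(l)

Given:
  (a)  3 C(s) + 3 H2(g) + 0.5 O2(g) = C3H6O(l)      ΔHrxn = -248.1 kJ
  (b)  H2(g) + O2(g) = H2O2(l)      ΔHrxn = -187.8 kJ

(a) reversed: +248.1 kJ
(b) × 2: (2)·(-187.8) = -375.6 kJ
Summing the manipulated equations, ΔHrxn = (+248.1) + (-375.6) = -127.5 kJ

ΔHrxn = -127.5 kJ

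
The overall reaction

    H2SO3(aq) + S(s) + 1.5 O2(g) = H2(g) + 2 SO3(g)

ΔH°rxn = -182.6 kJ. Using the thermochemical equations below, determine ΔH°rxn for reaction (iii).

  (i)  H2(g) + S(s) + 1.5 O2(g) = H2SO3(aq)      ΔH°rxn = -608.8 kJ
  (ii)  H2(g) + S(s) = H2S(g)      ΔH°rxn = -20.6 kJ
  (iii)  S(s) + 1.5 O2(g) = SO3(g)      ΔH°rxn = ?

ΔH°rxn = -395.7 kJ

(i) reversed: +608.8 kJ
(ii): not needed.
(iii) × 2: contributes 2·x
-182.6 = (+608.8) + 2·x
x = (-182.6 − (+608.8)) / (2) = -395.7 kJ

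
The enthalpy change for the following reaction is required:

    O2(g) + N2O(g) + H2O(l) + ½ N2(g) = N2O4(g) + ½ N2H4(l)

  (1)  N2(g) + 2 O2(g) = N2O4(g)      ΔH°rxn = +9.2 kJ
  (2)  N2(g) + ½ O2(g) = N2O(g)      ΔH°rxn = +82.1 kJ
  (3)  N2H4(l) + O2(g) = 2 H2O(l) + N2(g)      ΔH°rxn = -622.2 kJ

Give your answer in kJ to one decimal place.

(1) as written (N2O4(g) already on the product side): +9.2 kJ
(2) reversed (N2O(g) must end up as a reactant): -82.1 kJ
(3) reversed and × 1/2 (reverse to put N2H4(l) on the product side; ×1/2 to match 1/2 N2H4(l) in the target): (-1/2)·(-622.2) = +311.1 kJ
By Hess's law, ΔH°rxn = (+9.2) + (-82.1) + (+311.1) = 238.2 kJ

ΔH°rxn = 238.2 kJ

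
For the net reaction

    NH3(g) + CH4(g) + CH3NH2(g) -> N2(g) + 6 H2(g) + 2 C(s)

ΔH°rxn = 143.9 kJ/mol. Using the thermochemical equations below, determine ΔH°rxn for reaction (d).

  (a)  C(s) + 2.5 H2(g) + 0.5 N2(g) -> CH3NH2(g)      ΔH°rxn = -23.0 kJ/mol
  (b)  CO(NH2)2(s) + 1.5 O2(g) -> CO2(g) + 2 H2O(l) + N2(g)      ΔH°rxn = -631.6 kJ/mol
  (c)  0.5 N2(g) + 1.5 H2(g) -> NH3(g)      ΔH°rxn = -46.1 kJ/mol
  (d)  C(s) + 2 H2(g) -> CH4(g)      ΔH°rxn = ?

(a) reversed (CH3NH2(g) must end up as a reactant): +23.0 kJ/mol
(b): not needed (O2(g) appears nowhere else).
(c) reversed (NH3(g) must end up as a reactant): +46.1 kJ/mol
(d) reversed (reverse to put CH4(g) on the reactant side): contributes −x
+143.9 = (+23.0) + (+46.1) − x
x = (+143.9 − (+69.1)) / (-1) = -74.8 kJ/mol

ΔH°rxn = -74.8 kJ/mol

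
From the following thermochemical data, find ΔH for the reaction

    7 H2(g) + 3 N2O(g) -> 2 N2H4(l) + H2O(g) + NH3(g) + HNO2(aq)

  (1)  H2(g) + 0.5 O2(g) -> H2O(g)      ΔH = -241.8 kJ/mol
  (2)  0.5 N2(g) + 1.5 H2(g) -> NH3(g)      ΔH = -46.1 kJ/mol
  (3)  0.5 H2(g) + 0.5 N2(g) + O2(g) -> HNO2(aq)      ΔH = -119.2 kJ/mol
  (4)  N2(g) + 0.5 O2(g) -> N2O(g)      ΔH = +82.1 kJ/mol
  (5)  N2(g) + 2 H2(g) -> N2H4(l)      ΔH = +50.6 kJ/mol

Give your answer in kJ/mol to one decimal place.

(1) as written (H2O(g) already on the product side): -241.8 kJ/mol
(2) as written (NH3(g) already on the product side): -46.1 kJ/mol
(3) as written (HNO2(aq) already on the product side): -119.2 kJ/mol
(4) reversed and × 3 (N2O(g) must end up as a reactant; scale by 3 for the 3 N2O(g)): (-3)·(+82.1) = -246.3 kJ/mol
(5) × 2 (scale by 2 for the 2 N2H4(l)): (2)·(+50.6) = +101.2 kJ/mol
ΔH = (1)·(-241.8) + (1)·(-46.1) + (1)·(-119.2) + (-3)·(+82.1) + (2)·(+50.6) = -552.2 kJ/mol

ΔH = -552.2 kJ/mol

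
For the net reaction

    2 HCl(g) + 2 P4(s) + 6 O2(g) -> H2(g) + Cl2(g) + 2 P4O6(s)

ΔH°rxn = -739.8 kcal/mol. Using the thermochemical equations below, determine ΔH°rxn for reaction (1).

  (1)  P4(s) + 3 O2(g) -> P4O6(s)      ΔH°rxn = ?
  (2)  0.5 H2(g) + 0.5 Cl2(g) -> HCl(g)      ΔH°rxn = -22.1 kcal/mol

ΔH°rxn = -392.0 kcal/mol

(1) × 2: contributes 2·x
(2) reversed and × 2: (-2)·(-22.1) = +44.2 kcal/mol
-739.8 = (+44.2) + 2·x
x = (-739.8 − (+44.2)) / (2) = -392.0 kcal/mol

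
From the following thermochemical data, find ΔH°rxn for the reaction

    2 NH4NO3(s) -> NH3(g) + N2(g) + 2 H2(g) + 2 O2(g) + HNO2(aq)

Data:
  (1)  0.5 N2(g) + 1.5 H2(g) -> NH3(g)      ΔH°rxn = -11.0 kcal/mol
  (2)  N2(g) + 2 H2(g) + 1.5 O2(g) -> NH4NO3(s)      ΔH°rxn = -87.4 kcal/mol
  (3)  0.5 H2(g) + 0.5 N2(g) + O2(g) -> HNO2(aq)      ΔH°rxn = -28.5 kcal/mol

(1) as written (NH3(g) already on the product side): -11.0 kcal/mol
(2) reversed and × 2 (NH4NO3(s) must end up as a reactant; ×2 to match 2 NH4NO3(s) in the target): (-2)·(-87.4) = +174.8 kcal/mol
(3) as written (HNO2(aq) already on the product side): -28.5 kcal/mol
Summing the manipulated equations, ΔH°rxn = (-11.0) + (+174.8) + (-28.5) = 135.3 kcal/mol

ΔH°rxn = 135.3 kcal/mol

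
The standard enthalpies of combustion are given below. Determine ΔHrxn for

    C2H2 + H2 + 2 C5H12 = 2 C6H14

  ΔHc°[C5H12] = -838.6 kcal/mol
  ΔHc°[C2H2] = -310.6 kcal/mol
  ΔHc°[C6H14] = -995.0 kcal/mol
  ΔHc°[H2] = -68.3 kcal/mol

ΔHrxn = -66.1 kcal/mol

With combustion enthalpies, reactants minus products:
= [1·(-310.6) + 1·(-68.3) + 2·(-838.6)] − [2·(-995.0)]
= -66.1 kcal/mol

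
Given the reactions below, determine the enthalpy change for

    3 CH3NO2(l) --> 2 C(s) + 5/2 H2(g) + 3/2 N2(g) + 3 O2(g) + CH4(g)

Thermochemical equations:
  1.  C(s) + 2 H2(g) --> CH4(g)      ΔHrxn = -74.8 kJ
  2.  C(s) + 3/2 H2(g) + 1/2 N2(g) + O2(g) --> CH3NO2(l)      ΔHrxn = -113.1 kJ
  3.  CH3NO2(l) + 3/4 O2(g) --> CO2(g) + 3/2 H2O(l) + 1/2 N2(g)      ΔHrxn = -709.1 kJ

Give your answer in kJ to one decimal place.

ΔHrxn = 264.5 kJ

eq. 1 as written (CH4(g) already on the product side): -74.8 kJ
eq. 2 reversed and × 3: (-3)·(-113.1) = +339.3 kJ
eq. 3: not needed (CO2(g) appears nowhere else).
ΔHrxn = (-74.8) + (+339.3) = 264.5 kJ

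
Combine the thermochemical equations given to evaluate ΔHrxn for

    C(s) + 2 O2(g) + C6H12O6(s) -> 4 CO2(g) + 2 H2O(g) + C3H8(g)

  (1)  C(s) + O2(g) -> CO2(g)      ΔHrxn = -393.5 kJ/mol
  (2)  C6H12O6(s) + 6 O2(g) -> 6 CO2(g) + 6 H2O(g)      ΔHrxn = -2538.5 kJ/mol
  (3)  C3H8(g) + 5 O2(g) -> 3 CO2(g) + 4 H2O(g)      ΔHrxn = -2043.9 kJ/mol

(1) as written (C(s) already on the reactant side): -393.5 kJ/mol
(2) as written (C6H12O6(s) already on the reactant side): -2538.5 kJ/mol
(3) reversed (C3H8(g) must end up as a product): +2043.9 kJ/mol
Since enthalpy is a state function, ΔHrxn = (1)·(-393.5) + (1)·(-2538.5) + (-1)·(-2043.9) = -888.1 kJ/mol

ΔHrxn = -888.1 kJ/mol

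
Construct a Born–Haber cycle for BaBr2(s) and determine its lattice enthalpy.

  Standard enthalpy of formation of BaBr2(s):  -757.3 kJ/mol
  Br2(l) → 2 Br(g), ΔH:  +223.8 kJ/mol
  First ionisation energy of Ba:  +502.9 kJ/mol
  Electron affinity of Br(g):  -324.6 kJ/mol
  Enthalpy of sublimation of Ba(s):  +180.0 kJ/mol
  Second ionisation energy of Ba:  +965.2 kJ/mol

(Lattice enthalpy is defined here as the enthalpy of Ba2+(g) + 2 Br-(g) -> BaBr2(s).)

ΔHf° = 1·ΔHsub + 1·(ΣIE) + 1·D(Br2) + 2·EA + U
-757.3 = 1·(+180.0) + 1·(+1468.1) + 1·(+223.8) + 2·(-324.6) + U
U = -757.3 − (+1222.7) = -1980.0 kJ/mol

U = -1980.0 kJ/mol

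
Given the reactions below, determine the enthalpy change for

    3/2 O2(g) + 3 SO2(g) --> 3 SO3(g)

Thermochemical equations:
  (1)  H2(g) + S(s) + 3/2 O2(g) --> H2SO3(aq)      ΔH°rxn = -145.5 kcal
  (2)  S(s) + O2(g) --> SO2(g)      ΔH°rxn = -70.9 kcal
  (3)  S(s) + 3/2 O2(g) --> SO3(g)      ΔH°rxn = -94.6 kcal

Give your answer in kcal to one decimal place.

(1): not needed (H2(g) appears nowhere else).
(2) reversed and × 3 (reverse to put SO2(g) on the reactant side; ×3 to match 3 SO2(g) in the target): (-3)·(-70.9) = +212.7 kcal
(3) × 3 (×3 to match 3 SO3(g) in the target): (3)·(-94.6) = -283.8 kcal
ΔH°rxn = (-3)·(-70.9) + (3)·(-94.6) = -71.1 kcal

ΔH°rxn = -71.1 kcal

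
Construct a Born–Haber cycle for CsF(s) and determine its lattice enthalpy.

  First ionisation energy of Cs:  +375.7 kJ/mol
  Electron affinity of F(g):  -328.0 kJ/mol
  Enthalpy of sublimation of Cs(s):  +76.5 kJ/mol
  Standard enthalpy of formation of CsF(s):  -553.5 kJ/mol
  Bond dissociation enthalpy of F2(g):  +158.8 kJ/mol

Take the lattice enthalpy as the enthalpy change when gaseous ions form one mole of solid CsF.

U = -757.1 kJ/mol

ΔHf° = 1·ΔHsub + 1·(ΣIE) + 1/2·D(F2) + 1·EA + U
-553.5 = 1·(+76.5) + 1·(+375.7) + 1/2·(+158.8) + 1·(-328.0) + U
U = -553.5 − (+203.6) = -757.1 kJ/mol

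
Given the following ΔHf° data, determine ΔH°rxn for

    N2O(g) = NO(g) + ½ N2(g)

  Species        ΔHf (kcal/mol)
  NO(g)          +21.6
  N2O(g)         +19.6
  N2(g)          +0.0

ΔH°rxn = 2.0 kcal/mol

Products: 1·(+21.6) + 1/2·(+0.0) = +21.6
Reactants: 1·(+19.6) = +19.6
ΔH°rxn = (+21.6) − (+19.6) = 2.0 kcal/mol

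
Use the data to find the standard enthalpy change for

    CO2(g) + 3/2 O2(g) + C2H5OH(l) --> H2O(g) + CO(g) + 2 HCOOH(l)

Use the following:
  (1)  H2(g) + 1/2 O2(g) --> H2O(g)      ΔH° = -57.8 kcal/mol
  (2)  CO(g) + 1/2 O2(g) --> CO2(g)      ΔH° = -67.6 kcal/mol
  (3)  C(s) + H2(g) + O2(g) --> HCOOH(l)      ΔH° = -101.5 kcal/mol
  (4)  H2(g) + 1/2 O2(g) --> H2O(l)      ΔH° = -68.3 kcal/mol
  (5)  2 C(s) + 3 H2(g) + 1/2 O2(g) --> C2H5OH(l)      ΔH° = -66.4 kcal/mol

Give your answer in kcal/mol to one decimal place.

ΔH° = -126.8 kcal/mol

(1) as written: -57.8 kcal/mol
(2) reversed: +67.6 kcal/mol
(3) × 2: (2)·(-101.5) = -203.0 kcal/mol
(4): not needed.
(5) reversed: +66.4 kcal/mol
ΔH° = (-57.8) + (+67.6) + (-203.0) + (+66.4) = -126.8 kcal/mol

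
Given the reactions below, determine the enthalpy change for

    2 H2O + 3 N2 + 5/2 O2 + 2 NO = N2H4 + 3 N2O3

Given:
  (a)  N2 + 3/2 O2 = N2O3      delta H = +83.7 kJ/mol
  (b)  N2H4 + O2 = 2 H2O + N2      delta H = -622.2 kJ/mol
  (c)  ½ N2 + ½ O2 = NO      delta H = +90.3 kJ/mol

delta H = 692.7 kJ/mol

(a) × 3 (scale by 3 for the 3 N2O3): (3)·(+83.7) = +251.1 kJ/mol
(b) reversed (N2H4 must end up as a product): +622.2 kJ/mol
(c) reversed and × 2 (NO must end up as a reactant; scale by 2 for the 2 NO): (-2)·(+90.3) = -180.6 kJ/mol
delta H = (3)·(+83.7) + (-1)·(-622.2) + (-2)·(+90.3) = 692.7 kJ/mol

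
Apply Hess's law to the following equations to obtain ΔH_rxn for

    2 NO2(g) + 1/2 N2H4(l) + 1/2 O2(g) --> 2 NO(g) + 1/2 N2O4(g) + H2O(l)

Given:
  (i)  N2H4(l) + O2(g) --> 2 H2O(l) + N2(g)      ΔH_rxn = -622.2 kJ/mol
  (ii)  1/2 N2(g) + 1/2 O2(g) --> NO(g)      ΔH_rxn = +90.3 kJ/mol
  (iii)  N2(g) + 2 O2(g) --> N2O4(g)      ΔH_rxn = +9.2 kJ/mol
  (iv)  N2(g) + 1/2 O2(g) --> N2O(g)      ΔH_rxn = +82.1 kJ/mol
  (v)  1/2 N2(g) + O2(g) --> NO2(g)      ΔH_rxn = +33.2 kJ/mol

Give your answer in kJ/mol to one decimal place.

ΔH_rxn = -192.3 kJ/mol

(i) × 1/2: (1/2)·(-622.2) = -311.1 kJ/mol
(ii) × 2: (2)·(+90.3) = +180.6 kJ/mol
(iii) × 1/2: (1/2)·(+9.2) = +4.6 kJ/mol
(iv): not needed.
(v) reversed and × 2: (-2)·(+33.2) = -66.4 kJ/mol
ΔH_rxn = (-311.1) + (+180.6) + (+4.6) + (-66.4) = -192.3 kJ/mol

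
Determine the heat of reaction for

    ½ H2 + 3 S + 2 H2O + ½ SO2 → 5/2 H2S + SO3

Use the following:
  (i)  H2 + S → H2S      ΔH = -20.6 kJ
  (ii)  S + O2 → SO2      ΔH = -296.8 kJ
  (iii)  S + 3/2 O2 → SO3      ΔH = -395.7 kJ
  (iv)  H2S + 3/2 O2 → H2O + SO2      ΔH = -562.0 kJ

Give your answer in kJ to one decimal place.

ΔH = 272.8 kJ

(i) × 1/2 (×1/2 to match 1/2 H2 in the target): (1/2)·(-20.6) = -10.3 kJ
(ii) × 3/2: (3/2)·(-296.8) = -445.2 kJ
(iii) as written (SO3 already on the product side): -395.7 kJ
(iv) reversed and × 2 (reverse to put H2O on the reactant side; ×2 to match 2 H2O in the target): (-2)·(-562.0) = +1124.0 kJ
Since enthalpy is a state function, ΔH = (-10.3) + (-445.2) + (-395.7) + (+1124.0) = 272.8 kJ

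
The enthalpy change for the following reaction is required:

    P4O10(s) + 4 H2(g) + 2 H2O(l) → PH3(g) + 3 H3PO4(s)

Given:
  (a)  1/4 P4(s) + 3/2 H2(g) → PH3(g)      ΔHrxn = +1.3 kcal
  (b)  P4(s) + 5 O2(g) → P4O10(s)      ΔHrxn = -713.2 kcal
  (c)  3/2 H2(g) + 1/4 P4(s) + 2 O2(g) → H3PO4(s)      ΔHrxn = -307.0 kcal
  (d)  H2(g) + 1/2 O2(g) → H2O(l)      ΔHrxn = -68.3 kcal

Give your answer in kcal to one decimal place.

(a) as written (PH3(g) already on the product side): +1.3 kcal
(b) reversed (reverse to put P4O10(s) on the reactant side): +713.2 kcal
(c) × 3 (scale by 3 for the 3 H3PO4(s)): (3)·(-307.0) = -921.0 kcal
(d) reversed and × 2 (reverse to put H2O(l) on the reactant side; ×2 to match 2 H2O(l) in the target): (-2)·(-68.3) = +136.6 kcal
ΔHrxn = (1)·(+1.3) + (-1)·(-713.2) + (3)·(-307.0) + (-2)·(-68.3) = -69.9 kcal

ΔHrxn = -69.9 kcal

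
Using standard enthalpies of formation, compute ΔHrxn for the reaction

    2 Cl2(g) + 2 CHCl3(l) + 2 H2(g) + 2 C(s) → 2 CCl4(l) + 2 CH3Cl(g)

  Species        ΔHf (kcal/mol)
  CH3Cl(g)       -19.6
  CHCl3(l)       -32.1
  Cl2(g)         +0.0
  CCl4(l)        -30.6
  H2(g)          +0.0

ΔHrxn = -36.2 kcal/mol

ΔH°rxn = Σ nΔHf°(products) − Σ nΔHf°(reactants).
Products: 2·(-30.6) + 2·(-19.6) = -100.4
Reactants: 2·(+0.0) + 2·(-32.1) + 2·(+0.0) + 2·(+0.0) = -64.2
ΔHrxn = (-100.4) − (-64.2) = -36.2 kcal/mol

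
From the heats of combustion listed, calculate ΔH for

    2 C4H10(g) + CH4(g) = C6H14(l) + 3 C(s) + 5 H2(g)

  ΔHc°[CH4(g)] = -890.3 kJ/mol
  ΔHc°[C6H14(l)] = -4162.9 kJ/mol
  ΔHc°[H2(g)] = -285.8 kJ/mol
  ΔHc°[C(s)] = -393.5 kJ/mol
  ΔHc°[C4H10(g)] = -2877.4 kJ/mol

Using ΔH = Σ nΔHc°(reactants) − Σ nΔHc°(products):
= [2·(-2877.4) + 1·(-890.3)] − [1·(-4162.9) + 3·(-393.5) + 5·(-285.8)]
= 127.3 kJ/mol

ΔH = 127.3 kJ/mol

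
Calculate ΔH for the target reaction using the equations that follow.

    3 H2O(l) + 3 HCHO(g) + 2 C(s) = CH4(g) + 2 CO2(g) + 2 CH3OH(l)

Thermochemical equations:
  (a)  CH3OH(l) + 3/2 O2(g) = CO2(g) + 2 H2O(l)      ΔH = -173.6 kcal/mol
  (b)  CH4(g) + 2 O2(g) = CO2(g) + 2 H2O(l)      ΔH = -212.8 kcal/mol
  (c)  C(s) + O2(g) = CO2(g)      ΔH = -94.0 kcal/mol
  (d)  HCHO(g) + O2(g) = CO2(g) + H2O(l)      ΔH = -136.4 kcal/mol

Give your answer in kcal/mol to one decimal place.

ΔH = -37.2 kcal/mol

(a) reversed and × 2 (reverse to put CH3OH(l) on the product side; scale by 2 for the 2 CH3OH(l)): (-2)·(-173.6) = +347.2 kcal/mol
(b) reversed (reverse to put CH4(g) on the product side): +212.8 kcal/mol
(c) × 2 (scale by 2 for the 2 C(s)): (2)·(-94.0) = -188.0 kcal/mol
(d) × 3 (scale by 3 for the 3 HCHO(g)): (3)·(-136.4) = -409.2 kcal/mol
Summing the manipulated equations, ΔH = (+347.2) + (+212.8) + (-188.0) + (-409.2) = -37.2 kcal/mol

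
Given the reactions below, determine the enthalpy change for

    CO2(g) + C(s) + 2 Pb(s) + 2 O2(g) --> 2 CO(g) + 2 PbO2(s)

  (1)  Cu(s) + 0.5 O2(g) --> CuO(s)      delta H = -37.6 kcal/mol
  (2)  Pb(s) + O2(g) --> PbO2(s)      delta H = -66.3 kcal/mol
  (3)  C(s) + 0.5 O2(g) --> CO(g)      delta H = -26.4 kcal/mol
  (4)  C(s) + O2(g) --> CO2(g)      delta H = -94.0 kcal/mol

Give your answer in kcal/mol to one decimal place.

(1): not needed (Cu(s) appears nowhere else).
(2) × 2 (×2 to match 2 PbO2(s) in the target): (2)·(-66.3) = -132.6 kcal/mol
(3) × 2 (×2 to match 2 CO(g) in the target): (2)·(-26.4) = -52.8 kcal/mol
(4) reversed (CO2(g) must end up as a reactant): +94.0 kcal/mol
delta H = (2)·(-66.3) + (2)·(-26.4) + (-1)·(-94.0) = -91.4 kcal/mol

delta H = -91.4 kcal/mol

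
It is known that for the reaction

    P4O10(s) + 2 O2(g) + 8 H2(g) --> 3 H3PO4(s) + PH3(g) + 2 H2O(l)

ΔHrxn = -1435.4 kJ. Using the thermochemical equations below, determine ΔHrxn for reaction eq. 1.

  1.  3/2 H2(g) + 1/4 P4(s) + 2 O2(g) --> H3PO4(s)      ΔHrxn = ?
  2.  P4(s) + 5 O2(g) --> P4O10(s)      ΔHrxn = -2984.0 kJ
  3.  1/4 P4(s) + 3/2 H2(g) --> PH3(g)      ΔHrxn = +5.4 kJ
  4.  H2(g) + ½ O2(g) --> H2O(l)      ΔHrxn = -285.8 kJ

ΔHrxn = -1284.4 kJ

eq. 1 × 3: contributes 3·x
eq. 2 reversed: +2984.0 kJ
eq. 3 as written: +5.4 kJ
eq. 4 × 2: (2)·(-285.8) = -571.6 kJ
-1435.4 = (+2984.0) + (+5.4) + (-571.6) + 3·x
x = (-1435.4 − (+2417.8)) / (3) = -1284.4 kJ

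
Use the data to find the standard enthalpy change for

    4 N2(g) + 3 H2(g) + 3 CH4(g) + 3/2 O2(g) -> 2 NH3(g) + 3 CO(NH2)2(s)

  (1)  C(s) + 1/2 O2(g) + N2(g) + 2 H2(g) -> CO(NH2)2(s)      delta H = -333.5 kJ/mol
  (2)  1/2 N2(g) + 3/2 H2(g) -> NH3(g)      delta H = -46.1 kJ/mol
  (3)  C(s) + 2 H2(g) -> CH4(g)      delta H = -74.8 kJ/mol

delta H = -868.3 kJ/mol

(1) × 3 (×3 to match 3 CO(NH2)2(s) in the target): (3)·(-333.5) = -1000.5 kJ/mol
(2) × 2 (×2 to match 2 NH3(g) in the target): (2)·(-46.1) = -92.2 kJ/mol
(3) reversed and × 3 (reverse to put CH4(g) on the reactant side; scale by 3 for the 3 CH4(g)): (-3)·(-74.8) = +224.4 kJ/mol
By Hess's law, delta H = (-1000.5) + (-92.2) + (+224.4) = -868.3 kJ/mol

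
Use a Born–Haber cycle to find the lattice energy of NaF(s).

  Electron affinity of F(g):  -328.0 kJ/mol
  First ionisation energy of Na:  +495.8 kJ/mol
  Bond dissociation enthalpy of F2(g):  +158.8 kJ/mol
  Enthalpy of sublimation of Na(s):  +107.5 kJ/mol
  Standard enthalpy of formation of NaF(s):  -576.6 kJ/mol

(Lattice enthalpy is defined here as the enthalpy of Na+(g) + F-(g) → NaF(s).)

ΔHf° = 1·ΔHsub + 1·(ΣIE) + 1/2·D(F2) + 1·EA + U
-576.6 = 1·(+107.5) + 1·(+495.8) + 1/2·(+158.8) + 1·(-328.0) + U
U = -576.6 − (+354.7) = -931.3 kJ/mol

U = -931.3 kJ/mol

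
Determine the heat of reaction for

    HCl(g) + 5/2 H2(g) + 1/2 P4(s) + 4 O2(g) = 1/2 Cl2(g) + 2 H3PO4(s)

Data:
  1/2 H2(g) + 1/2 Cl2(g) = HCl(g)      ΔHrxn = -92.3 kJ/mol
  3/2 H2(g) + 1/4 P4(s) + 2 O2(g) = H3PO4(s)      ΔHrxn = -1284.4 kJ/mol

ΔHrxn = -2476.5 kJ/mol

equation 1 reversed: +92.3 kJ/mol
equation 2 × 2: (2)·(-1284.4) = -2568.8 kJ/mol
ΔHrxn = (-1)·(-92.3) + (2)·(-1284.4) = -2476.5 kJ/mol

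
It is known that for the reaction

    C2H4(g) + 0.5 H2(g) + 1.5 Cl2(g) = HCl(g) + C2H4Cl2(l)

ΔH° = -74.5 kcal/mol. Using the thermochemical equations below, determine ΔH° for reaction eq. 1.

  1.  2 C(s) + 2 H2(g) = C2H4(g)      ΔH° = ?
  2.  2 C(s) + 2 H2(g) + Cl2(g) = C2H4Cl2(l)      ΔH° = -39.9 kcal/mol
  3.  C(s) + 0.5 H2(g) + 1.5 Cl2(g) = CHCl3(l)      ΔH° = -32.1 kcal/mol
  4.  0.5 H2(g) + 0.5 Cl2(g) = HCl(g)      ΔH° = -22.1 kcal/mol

ΔH° = 12.5 kcal/mol

eq. 1 reversed (C2H4(g) must end up as a reactant): contributes −x
eq. 2 as written (C2H4Cl2(l) already on the product side): -39.9 kcal/mol
eq. 3: not needed (CHCl3(l) appears nowhere else).
eq. 4 as written (HCl(g) already on the product side): -22.1 kcal/mol
-74.5 = (-39.9) + (-22.1) − x
x = (-74.5 − (-62.0)) / (-1) = 12.5 kcal/mol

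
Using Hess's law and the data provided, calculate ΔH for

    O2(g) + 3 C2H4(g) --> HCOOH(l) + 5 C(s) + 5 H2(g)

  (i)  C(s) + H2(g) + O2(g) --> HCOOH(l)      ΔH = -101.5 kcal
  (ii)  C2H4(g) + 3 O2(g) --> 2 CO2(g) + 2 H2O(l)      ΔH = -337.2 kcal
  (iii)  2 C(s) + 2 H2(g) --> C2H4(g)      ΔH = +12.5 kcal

(i) as written: -101.5 kcal
(ii): not needed.
(iii) reversed and × 3: (-3)·(+12.5) = -37.5 kcal
ΔH = (1)·(-101.5) + (-3)·(+12.5) = -139.0 kcal

ΔH = -139.0 kcal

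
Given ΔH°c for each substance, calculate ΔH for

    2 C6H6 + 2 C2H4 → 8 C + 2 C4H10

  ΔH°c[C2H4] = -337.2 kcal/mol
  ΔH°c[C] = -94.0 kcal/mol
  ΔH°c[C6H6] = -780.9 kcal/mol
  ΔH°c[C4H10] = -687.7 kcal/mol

With combustion enthalpies, reactants minus products:
= [2·(-780.9) + 2·(-337.2)] − [8·(-94.0) + 2·(-687.7)]
= -108.8 kcal/mol

ΔH = -108.8 kcal/mol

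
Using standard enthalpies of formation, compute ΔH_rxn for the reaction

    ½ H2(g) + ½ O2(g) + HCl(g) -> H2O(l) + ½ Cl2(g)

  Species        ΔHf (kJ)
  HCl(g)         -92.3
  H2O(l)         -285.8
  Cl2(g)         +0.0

ΔH_rxn = -193.5 kJ

Products: 1·(-285.8) + 1/2·(+0.0) = -285.8
Reactants: 1/2·(+0.0) + 1/2·(+0.0) + 1·(-92.3) = -92.3
ΔH_rxn = (-285.8) − (-92.3) = -193.5 kJ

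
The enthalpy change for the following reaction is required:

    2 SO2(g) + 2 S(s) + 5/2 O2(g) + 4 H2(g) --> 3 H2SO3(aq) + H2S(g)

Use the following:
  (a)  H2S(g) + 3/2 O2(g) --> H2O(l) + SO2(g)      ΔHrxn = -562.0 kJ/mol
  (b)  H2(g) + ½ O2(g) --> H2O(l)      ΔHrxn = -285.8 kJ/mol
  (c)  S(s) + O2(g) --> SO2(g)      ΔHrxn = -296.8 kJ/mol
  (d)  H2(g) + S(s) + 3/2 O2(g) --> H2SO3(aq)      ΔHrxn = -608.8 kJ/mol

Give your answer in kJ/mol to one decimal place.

ΔHrxn = -1253.4 kJ/mol

(a) reversed: +562.0 kJ/mol
(b) as written: -285.8 kJ/mol
(c) reversed: +296.8 kJ/mol
(d) × 3: (3)·(-608.8) = -1826.4 kJ/mol
ΔHrxn = (-1)·(-562.0) + (1)·(-285.8) + (-1)·(-296.8) + (3)·(-608.8) = -1253.4 kJ/mol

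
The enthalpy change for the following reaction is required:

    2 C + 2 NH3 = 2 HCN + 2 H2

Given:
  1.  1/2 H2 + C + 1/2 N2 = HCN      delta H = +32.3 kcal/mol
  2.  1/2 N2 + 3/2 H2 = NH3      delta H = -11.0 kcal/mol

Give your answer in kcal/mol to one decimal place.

delta H = 86.6 kcal/mol

eq. 1 × 2 (scale by 2 for the 2 HCN): (2)·(+32.3) = +64.6 kcal/mol
eq. 2 reversed and × 2 (reverse to put NH3 on the reactant side; scale by 2 for the 2 NH3): (-2)·(-11.0) = +22.0 kcal/mol
delta H = (+64.6) + (+22.0) = 86.6 kcal/mol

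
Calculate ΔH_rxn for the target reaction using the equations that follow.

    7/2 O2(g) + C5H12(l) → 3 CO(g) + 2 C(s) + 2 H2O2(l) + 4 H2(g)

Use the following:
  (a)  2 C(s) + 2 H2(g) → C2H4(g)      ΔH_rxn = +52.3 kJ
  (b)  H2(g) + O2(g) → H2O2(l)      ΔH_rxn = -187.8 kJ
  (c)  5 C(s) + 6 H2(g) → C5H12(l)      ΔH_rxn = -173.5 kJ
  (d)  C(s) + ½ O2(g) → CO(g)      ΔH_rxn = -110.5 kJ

ΔH_rxn = -533.6 kJ

(a): not needed (C2H4(g) appears nowhere else).
(b) × 2 (scale by 2 for the 2 H2O2(l)): (2)·(-187.8) = -375.6 kJ
(c) reversed (reverse to put C5H12(l) on the reactant side): +173.5 kJ
(d) × 3 (×3 to match 3 CO(g) in the target): (3)·(-110.5) = -331.5 kJ
By Hess's law, ΔH_rxn = (-375.6) + (+173.5) + (-331.5) = -533.6 kJ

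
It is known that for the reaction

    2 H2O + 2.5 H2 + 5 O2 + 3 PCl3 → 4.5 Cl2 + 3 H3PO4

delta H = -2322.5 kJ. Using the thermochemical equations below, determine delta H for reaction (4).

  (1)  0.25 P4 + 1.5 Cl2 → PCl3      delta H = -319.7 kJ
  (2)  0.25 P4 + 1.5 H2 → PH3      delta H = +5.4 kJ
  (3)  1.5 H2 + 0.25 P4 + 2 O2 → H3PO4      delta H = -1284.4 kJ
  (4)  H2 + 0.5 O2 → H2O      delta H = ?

(1) reversed and × 3: (-3)·(-319.7) = +959.1 kJ
(2): not needed.
(3) × 3: (3)·(-1284.4) = -3853.2 kJ
(4) reversed and × 2: contributes −2·x
-2322.5 = (+959.1) + (-3853.2) − 2·x
x = (-2322.5 − (-2894.1)) / (-2) = -285.8 kJ

delta H = -285.8 kJ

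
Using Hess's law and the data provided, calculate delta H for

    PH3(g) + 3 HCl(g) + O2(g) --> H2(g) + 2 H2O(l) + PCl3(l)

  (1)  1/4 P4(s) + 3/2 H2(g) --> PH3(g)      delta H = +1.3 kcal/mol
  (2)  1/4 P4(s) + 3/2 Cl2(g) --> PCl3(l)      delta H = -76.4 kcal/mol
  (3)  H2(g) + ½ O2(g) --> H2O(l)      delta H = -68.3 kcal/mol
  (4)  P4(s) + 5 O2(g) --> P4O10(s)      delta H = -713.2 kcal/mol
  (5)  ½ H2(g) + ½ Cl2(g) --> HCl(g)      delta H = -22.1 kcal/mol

delta H = -148.0 kcal/mol

(1) reversed: -1.3 kcal/mol
(2) as written: -76.4 kcal/mol
(3) × 2: (2)·(-68.3) = -136.6 kcal/mol
(4): not needed.
(5) reversed and × 3: (-3)·(-22.1) = +66.3 kcal/mol
By Hess's law, delta H = (-1.3) + (-76.4) + (-136.6) + (+66.3) = -148.0 kcal/mol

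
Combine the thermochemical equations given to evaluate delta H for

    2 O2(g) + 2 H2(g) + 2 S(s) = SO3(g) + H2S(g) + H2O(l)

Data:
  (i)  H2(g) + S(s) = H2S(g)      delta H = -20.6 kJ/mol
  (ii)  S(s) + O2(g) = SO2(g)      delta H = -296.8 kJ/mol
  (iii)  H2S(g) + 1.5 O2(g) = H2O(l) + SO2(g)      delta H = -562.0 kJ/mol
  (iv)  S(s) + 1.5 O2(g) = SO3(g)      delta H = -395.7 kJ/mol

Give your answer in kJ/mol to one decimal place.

(i) × 2: (2)·(-20.6) = -41.2 kJ/mol
(ii) reversed: +296.8 kJ/mol
(iii) as written: -562.0 kJ/mol
(iv) as written: -395.7 kJ/mol
Since enthalpy is a state function, delta H = (2)·(-20.6) + (-1)·(-296.8) + (1)·(-562.0) + (1)·(-395.7) = -702.1 kJ/mol

delta H = -702.1 kJ/mol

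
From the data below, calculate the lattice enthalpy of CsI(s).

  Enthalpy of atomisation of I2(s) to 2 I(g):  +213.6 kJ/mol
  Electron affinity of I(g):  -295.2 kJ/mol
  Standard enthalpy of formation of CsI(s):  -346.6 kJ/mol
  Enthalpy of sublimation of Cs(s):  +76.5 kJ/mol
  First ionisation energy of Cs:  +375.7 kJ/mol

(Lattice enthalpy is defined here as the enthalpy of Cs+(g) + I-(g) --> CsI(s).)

U = -610.4 kJ/mol

ΔHf° = 1·ΔHsub + 1·(ΣIE) + 1/2·D(I2) + 1·EA + U
-346.6 = 1·(+76.5) + 1·(+375.7) + 1/2·(+213.6) + 1·(-295.2) + U
U = -346.6 − (+263.8) = -610.4 kJ/mol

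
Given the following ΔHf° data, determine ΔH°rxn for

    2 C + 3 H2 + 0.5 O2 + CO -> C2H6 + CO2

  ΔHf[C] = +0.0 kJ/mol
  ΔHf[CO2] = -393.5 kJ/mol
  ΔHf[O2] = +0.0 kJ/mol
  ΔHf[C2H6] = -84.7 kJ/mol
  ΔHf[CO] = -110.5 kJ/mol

ΔH°rxn = -367.7 kJ/mol

ΔH°rxn = Σ nΔHf°(products) − Σ nΔHf°(reactants).
Products: 1·(-84.7) + 1·(-393.5) = -478.2
Reactants: 2·(+0.0) + 3·(+0.0) + 1/2·(+0.0) + 1·(-110.5) = -110.5
ΔH°rxn = (-478.2) − (-110.5) = -367.7 kJ/mol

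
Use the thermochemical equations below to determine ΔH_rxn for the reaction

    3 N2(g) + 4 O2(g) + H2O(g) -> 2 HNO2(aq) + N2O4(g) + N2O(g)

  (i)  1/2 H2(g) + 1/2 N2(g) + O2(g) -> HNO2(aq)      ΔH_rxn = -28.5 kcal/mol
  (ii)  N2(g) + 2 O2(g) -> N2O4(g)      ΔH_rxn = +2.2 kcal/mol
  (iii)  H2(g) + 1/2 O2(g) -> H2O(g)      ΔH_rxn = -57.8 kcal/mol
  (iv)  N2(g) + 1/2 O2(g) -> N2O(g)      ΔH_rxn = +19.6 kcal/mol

(i) × 2: (2)·(-28.5) = -57.0 kcal/mol
(ii) as written: +2.2 kcal/mol
(iii) reversed: +57.8 kcal/mol
(iv) as written: +19.6 kcal/mol
ΔH_rxn = (2)·(-28.5) + (1)·(+2.2) + (-1)·(-57.8) + (1)·(+19.6) = 22.6 kcal/mol

ΔH_rxn = 22.6 kcal/mol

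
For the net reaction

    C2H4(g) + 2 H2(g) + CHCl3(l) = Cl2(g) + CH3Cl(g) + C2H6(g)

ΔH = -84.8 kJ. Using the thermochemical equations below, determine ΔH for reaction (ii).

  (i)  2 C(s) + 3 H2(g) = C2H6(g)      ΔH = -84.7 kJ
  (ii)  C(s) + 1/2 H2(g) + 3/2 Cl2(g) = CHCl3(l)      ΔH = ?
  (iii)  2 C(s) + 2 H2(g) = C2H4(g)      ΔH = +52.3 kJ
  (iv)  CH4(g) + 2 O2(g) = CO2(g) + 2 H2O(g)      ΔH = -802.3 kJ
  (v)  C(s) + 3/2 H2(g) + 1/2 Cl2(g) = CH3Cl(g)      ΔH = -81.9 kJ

ΔH = -134.1 kJ

(i) as written (C2H6(g) already on the product side): -84.7 kJ
(ii) reversed (reverse to put CHCl3(l) on the reactant side): contributes −x
(iii) reversed (reverse to put C2H4(g) on the reactant side): -52.3 kJ
(iv): not needed (O2(g) appears nowhere else).
(v) as written (CH3Cl(g) already on the product side): -81.9 kJ
-84.8 = (-84.7) + (-52.3) + (-81.9) − x
x = (-84.8 − (-218.9)) / (-1) = -134.1 kJ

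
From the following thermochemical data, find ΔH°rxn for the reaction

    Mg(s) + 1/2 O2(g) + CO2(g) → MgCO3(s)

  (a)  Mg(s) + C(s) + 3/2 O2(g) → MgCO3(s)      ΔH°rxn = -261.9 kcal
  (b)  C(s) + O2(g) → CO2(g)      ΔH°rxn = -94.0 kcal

(a) as written: -261.9 kcal
(b) reversed: +94.0 kcal
Since enthalpy is a state function, ΔH°rxn = (1)·(-261.9) + (-1)·(-94.0) = -167.9 kcal

ΔH°rxn = -167.9 kcal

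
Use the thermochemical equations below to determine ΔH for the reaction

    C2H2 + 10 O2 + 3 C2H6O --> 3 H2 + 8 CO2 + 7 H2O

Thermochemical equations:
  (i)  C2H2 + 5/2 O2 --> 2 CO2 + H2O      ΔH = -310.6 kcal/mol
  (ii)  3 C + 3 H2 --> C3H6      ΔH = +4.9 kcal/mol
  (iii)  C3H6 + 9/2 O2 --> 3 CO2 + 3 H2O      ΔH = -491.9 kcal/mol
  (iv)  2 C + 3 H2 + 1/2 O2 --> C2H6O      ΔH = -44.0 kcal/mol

ΔH = -1152.6 kcal/mol

(i) as written (C2H2 already on the reactant side): -310.6 kcal/mol
(ii) × 2: (2)·(+4.9) = +9.8 kcal/mol
(iii) × 2: (2)·(-491.9) = -983.8 kcal/mol
(iv) reversed and × 3 (reverse to put C2H6O on the reactant side; ×3 to match 3 C2H6O in the target): (-3)·(-44.0) = +132.0 kcal/mol
Since enthalpy is a state function, ΔH = (-310.6) + (+9.8) + (-983.8) + (+132.0) = -1152.6 kcal/mol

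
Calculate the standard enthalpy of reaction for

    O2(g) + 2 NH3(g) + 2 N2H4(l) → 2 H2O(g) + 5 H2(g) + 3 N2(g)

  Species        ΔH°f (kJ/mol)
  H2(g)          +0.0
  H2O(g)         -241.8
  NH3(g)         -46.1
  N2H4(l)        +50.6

ΔH°rxn = Σ nΔHf°(products) − Σ nΔHf°(reactants).
Products: 2·(-241.8) + 5·(+0.0) + 3·(+0.0) = -483.6
Reactants: 1·(+0.0) + 2·(-46.1) + 2·(+50.6) = +9.0
ΔH° = (-483.6) − (+9.0) = -492.6 kJ/mol

ΔH° = -492.6 kJ/mol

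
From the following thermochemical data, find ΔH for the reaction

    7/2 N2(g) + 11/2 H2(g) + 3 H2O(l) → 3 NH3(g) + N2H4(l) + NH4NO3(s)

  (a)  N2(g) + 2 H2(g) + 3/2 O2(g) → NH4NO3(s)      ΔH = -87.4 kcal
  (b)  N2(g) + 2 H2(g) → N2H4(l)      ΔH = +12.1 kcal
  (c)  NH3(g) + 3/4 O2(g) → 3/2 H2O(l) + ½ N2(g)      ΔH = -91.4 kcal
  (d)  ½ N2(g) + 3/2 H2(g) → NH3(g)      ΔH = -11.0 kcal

(a) as written (NH4NO3(s) already on the product side): -87.4 kcal
(b) as written (N2H4(l) already on the product side): +12.1 kcal
(c) reversed and × 2 (reverse to put H2O(l) on the reactant side; scale by 2 for the 3 H2O(l)): (-2)·(-91.4) = +182.8 kcal
(d) as written: -11.0 kcal
ΔH = (1)·(-87.4) + (1)·(+12.1) + (-2)·(-91.4) + (1)·(-11.0) = 96.5 kcal

ΔH = 96.5 kcal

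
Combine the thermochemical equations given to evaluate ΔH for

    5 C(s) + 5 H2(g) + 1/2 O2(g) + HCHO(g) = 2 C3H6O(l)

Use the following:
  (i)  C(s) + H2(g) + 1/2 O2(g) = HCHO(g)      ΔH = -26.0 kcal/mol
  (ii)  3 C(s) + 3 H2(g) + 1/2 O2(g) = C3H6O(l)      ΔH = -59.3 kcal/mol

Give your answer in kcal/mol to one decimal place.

(i) reversed: +26.0 kcal/mol
(ii) × 2: (2)·(-59.3) = -118.6 kcal/mol
By Hess's law, ΔH = (-1)·(-26.0) + (2)·(-59.3) = -92.6 kcal/mol

ΔH = -92.6 kcal/mol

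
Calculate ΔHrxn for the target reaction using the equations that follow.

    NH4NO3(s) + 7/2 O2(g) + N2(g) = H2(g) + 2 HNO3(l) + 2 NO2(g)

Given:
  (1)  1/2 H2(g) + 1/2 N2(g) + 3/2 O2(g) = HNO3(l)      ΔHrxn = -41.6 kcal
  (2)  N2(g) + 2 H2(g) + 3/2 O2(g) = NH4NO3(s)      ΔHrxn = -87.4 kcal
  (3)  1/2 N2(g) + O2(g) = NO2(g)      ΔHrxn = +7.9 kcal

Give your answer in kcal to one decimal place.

ΔHrxn = 20.0 kcal

(1) × 2: (2)·(-41.6) = -83.2 kcal
(2) reversed: +87.4 kcal
(3) × 2: (2)·(+7.9) = +15.8 kcal
ΔHrxn = (2)·(-41.6) + (-1)·(-87.4) + (2)·(+7.9) = 20.0 kcal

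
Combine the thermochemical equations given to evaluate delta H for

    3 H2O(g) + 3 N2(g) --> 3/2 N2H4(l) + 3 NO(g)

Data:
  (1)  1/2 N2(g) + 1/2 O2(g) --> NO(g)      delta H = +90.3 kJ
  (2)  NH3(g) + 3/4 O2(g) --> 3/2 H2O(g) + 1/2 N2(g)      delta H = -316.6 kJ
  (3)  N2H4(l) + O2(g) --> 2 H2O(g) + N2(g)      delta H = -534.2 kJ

(1) × 3 (scale by 3 for the 3 NO(g)): (3)·(+90.3) = +270.9 kJ
(2): not needed (NH3(g) appears nowhere else).
(3) reversed and × 3/2 (reverse to put N2H4(l) on the product side; ×3/2 to match 3/2 N2H4(l) in the target): (-3/2)·(-534.2) = +801.3 kJ
delta H = (3)·(+90.3) + (-3/2)·(-534.2) = 1072.2 kJ

delta H = 1072.2 kJ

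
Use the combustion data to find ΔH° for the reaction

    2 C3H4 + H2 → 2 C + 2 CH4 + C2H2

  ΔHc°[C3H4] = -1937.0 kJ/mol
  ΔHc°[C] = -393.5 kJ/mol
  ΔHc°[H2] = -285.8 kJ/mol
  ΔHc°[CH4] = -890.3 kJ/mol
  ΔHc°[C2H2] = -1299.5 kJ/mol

With combustion enthalpies, reactants minus products:
= [2·(-1937.0) + 1·(-285.8)] − [2·(-393.5) + 2·(-890.3) + 1·(-1299.5)]
= -292.7 kJ/mol

ΔH° = -292.7 kJ/mol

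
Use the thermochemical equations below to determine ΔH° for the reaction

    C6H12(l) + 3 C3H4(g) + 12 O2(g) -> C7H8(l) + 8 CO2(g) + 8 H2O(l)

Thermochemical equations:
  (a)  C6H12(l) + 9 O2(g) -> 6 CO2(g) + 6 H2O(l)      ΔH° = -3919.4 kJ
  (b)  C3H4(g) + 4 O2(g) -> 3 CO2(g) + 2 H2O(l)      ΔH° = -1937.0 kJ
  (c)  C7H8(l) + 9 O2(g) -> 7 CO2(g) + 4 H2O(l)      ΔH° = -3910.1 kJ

ΔH° = -5820.3 kJ

(a) as written: -3919.4 kJ
(b) × 3: (3)·(-1937.0) = -5811.0 kJ
(c) reversed: +3910.1 kJ
Since enthalpy is a state function, ΔH° = (-3919.4) + (-5811.0) + (+3910.1) = -5820.3 kJ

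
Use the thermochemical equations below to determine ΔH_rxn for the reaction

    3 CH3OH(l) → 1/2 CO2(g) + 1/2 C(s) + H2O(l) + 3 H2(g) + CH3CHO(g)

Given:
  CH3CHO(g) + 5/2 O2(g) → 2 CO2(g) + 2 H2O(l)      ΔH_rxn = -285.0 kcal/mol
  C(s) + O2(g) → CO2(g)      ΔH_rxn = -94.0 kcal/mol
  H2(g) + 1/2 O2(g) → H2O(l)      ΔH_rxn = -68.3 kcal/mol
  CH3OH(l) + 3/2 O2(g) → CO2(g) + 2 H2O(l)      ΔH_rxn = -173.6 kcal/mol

equation 1 reversed: +285.0 kcal/mol
equation 2 reversed and × 1/2: (-1/2)·(-94.0) = +47.0 kcal/mol
equation 3 reversed and × 3: (-3)·(-68.3) = +204.9 kcal/mol
equation 4 × 3: (3)·(-173.6) = -520.8 kcal/mol
Combining the equations, ΔH_rxn = (+285.0) + (+47.0) + (+204.9) + (-520.8) = 16.1 kcal/mol

ΔH_rxn = 16.1 kcal/mol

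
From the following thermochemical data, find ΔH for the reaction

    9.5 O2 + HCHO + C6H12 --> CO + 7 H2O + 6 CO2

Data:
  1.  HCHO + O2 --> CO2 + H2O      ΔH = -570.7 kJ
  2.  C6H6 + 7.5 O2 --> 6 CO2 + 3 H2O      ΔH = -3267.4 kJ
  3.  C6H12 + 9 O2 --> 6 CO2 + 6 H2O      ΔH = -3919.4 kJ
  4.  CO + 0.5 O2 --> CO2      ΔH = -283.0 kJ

eq. 1 as written: -570.7 kJ
eq. 2: not needed.
eq. 3 as written: -3919.4 kJ
eq. 4 reversed: +283.0 kJ
Summing the manipulated equations, ΔH = (1)·(-570.7) + (1)·(-3919.4) + (-1)·(-283.0) = -4207.1 kJ

ΔH = -4207.1 kJ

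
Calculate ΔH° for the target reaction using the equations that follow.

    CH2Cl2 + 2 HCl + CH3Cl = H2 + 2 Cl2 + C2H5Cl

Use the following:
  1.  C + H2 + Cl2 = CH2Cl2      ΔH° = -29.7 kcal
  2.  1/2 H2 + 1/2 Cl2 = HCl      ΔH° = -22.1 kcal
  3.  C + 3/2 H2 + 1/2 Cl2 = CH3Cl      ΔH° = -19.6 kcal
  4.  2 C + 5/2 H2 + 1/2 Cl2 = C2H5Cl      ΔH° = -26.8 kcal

eq. 1 reversed (CH2Cl2 must end up as a reactant): +29.7 kcal
eq. 2 reversed and × 2 (HCl must end up as a reactant; scale by 2 for the 2 HCl): (-2)·(-22.1) = +44.2 kcal
eq. 3 reversed (CH3Cl must end up as a reactant): +19.6 kcal
eq. 4 as written (C2H5Cl already on the product side): -26.8 kcal
By Hess's law, ΔH° = (-1)·(-29.7) + (-2)·(-22.1) + (-1)·(-19.6) + (1)·(-26.8) = 66.7 kcal

ΔH° = 66.7 kcal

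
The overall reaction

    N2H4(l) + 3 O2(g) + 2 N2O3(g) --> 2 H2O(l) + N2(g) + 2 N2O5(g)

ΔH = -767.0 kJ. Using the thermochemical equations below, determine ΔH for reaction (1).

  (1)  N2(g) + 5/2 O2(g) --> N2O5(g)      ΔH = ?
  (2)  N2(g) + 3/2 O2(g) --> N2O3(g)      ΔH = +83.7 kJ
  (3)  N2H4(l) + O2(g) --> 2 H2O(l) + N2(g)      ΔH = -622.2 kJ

ΔH = 11.3 kJ

(1) × 2 (scale by 2 for the 2 N2O5(g)): contributes 2·x
(2) reversed and × 2 (N2O3(g) must end up as a reactant; ×2 to match 2 N2O3(g) in the target): (-2)·(+83.7) = -167.4 kJ
(3) as written (N2H4(l) already on the reactant side): -622.2 kJ
-767.0 = (-167.4) + (-622.2) + 2·x
x = (-767.0 − (-789.6)) / (2) = 11.3 kJ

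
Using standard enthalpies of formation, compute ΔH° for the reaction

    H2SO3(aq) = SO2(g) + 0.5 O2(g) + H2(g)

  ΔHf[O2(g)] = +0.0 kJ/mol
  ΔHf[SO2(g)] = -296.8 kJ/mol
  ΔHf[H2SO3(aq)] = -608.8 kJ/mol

ΔH° = 312.0 kJ/mol

Products: 1·(-296.8) + 1/2·(+0.0) + 1·(+0.0) = -296.8
Reactants: 1·(-608.8) = -608.8
ΔH° = (-296.8) − (-608.8) = 312.0 kJ/mol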